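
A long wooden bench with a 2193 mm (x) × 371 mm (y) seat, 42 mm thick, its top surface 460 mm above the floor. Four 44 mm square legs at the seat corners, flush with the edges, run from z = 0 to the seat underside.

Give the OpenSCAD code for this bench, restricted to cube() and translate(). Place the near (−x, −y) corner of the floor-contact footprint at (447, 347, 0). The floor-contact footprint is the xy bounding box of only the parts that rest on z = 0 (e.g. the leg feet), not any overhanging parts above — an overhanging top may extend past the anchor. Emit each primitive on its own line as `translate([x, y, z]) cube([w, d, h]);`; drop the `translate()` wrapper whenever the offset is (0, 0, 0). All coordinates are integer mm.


translate([447, 347, 418]) cube([2193, 371, 42]);
translate([447, 347, 0]) cube([44, 44, 418]);
translate([447, 674, 0]) cube([44, 44, 418]);
translate([2596, 347, 0]) cube([44, 44, 418]);
translate([2596, 674, 0]) cube([44, 44, 418]);


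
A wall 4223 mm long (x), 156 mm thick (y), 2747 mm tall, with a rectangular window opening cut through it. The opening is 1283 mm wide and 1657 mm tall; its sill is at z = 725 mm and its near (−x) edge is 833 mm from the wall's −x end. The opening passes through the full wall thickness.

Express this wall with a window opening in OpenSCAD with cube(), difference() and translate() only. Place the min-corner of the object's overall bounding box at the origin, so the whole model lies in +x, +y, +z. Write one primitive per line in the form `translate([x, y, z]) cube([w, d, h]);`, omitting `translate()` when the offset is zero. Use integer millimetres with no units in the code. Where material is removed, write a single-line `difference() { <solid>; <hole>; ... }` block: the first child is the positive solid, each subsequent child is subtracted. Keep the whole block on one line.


difference() { cube([4223, 156, 2747]); translate([833, 0, 725]) cube([1283, 156, 1657]); }


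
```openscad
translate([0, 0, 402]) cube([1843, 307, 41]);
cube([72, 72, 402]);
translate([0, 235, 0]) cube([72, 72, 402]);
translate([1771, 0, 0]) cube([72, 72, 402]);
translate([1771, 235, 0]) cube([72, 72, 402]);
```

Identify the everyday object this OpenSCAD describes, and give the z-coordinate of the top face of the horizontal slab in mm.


A bench. The seat-top height is 443 mm.

A long slab on four corner posts — a bench. The slab sits at z = 402 with thickness 41, so the top is 402 + 41 = 443 mm.


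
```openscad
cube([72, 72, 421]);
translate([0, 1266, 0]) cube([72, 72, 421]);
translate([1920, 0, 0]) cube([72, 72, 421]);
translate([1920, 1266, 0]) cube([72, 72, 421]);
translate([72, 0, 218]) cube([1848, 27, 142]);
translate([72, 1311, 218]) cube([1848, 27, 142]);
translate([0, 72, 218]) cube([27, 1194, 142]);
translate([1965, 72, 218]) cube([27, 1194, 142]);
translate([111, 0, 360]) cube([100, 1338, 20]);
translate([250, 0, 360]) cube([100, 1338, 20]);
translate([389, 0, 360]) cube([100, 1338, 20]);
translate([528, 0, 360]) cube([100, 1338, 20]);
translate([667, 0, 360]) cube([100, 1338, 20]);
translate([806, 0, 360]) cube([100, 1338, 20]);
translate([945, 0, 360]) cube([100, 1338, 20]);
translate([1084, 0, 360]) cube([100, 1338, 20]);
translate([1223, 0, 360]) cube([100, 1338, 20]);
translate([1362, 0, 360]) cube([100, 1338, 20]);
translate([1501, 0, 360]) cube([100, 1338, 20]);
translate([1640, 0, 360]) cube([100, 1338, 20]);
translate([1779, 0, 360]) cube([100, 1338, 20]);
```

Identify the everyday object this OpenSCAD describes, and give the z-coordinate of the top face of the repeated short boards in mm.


A bed frame. The slat-top height is 380 mm.

Four posts, four rails, and a row of slats — a bed frame. Slats sit on the rails at z = 218 + 142 = 360; with slat thickness 20, the top is 380 mm.


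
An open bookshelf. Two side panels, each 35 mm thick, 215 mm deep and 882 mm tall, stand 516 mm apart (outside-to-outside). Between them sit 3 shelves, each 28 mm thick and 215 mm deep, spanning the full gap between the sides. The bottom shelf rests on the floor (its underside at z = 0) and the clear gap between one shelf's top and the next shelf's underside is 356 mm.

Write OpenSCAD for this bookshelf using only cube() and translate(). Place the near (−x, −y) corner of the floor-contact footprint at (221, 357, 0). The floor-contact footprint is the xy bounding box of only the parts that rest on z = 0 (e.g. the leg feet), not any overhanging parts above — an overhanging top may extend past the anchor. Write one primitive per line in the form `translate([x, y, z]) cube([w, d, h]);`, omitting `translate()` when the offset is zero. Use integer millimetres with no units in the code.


translate([221, 357, 0]) cube([35, 215, 882]);
translate([702, 357, 0]) cube([35, 215, 882]);
translate([256, 357, 0]) cube([446, 215, 28]);
translate([256, 357, 384]) cube([446, 215, 28]);
translate([256, 357, 768]) cube([446, 215, 28]);


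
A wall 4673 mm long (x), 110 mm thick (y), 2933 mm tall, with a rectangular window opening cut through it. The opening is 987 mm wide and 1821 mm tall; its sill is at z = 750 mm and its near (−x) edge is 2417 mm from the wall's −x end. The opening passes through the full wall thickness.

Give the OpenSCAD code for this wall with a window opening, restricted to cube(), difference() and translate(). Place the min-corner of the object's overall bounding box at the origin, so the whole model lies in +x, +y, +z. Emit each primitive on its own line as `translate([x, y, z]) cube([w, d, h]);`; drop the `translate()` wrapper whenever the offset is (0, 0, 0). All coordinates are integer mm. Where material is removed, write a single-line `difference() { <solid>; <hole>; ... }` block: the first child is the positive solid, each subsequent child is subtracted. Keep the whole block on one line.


difference() { cube([4673, 110, 2933]); translate([2417, 0, 750]) cube([987, 110, 1821]); }


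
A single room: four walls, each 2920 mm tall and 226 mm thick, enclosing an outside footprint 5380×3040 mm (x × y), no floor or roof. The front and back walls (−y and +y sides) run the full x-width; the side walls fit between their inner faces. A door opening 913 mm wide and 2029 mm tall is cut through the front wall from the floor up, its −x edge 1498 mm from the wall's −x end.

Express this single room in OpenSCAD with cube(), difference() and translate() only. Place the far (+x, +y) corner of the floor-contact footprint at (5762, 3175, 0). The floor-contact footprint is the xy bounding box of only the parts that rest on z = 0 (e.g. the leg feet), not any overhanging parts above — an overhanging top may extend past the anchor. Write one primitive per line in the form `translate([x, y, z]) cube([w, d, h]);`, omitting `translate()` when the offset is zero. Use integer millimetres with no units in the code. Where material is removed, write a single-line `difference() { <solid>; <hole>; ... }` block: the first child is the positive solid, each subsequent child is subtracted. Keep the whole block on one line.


difference() { translate([382, 135, 0]) cube([5380, 226, 2920]); translate([1880, 135, 0]) cube([913, 226, 2029]); }
translate([382, 2949, 0]) cube([5380, 226, 2920]);
translate([382, 361, 0]) cube([226, 2588, 2920]);
translate([5536, 361, 0]) cube([226, 2588, 2920]);


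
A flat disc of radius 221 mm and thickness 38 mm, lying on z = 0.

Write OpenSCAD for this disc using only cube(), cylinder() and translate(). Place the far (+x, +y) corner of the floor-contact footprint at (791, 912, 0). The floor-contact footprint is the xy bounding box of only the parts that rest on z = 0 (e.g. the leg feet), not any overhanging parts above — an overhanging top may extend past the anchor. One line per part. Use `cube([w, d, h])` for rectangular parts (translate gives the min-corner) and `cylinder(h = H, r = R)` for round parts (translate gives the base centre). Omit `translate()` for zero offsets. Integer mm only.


translate([570, 691, 0]) cylinder(h = 38, r = 221);


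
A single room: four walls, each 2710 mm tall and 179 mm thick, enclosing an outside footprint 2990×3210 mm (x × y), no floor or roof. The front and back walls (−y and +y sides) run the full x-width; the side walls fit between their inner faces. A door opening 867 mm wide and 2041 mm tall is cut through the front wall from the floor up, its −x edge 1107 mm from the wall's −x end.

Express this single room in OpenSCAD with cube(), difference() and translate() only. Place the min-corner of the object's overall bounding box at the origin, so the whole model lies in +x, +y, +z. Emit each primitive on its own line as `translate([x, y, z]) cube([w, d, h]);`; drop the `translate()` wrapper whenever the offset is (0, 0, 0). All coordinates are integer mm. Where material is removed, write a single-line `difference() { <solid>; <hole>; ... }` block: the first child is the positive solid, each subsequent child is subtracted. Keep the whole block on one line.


difference() { cube([2990, 179, 2710]); translate([1107, 0, 0]) cube([867, 179, 2041]); }
translate([0, 3031, 0]) cube([2990, 179, 2710]);
translate([0, 179, 0]) cube([179, 2852, 2710]);
translate([2811, 179, 0]) cube([179, 2852, 2710]);


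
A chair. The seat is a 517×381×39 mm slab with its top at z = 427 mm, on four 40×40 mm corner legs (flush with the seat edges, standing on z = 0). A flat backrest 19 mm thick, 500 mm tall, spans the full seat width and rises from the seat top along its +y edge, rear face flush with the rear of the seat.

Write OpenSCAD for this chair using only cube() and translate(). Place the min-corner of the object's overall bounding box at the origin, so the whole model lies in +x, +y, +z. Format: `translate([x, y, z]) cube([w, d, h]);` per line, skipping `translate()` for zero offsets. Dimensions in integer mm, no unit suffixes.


translate([0, 0, 388]) cube([517, 381, 39]);
cube([40, 40, 388]);
translate([477, 0, 0]) cube([40, 40, 388]);
translate([0, 341, 0]) cube([40, 40, 388]);
translate([477, 341, 0]) cube([40, 40, 388]);
translate([0, 362, 427]) cube([517, 19, 500]);


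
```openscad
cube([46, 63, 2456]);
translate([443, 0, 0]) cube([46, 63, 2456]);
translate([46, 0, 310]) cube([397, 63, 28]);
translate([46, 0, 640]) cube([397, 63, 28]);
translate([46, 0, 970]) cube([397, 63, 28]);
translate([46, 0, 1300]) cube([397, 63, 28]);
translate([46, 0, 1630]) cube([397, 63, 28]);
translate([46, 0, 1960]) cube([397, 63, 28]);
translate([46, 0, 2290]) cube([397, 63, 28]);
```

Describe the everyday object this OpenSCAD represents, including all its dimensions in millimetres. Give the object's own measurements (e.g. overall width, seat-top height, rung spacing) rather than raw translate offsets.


A straight ladder. Two 46×63 mm vertical rails, 2456 mm tall, stand 489 mm apart (outside-to-outside) with their front faces coplanar on the −y side. 7 rungs, each 63 mm deep and 28 mm tall, span between the inner faces of the rails, front faces flush with the rails. The lowest rung's underside is at z = 310 mm and rungs are spaced 330 mm apart (underside to underside).


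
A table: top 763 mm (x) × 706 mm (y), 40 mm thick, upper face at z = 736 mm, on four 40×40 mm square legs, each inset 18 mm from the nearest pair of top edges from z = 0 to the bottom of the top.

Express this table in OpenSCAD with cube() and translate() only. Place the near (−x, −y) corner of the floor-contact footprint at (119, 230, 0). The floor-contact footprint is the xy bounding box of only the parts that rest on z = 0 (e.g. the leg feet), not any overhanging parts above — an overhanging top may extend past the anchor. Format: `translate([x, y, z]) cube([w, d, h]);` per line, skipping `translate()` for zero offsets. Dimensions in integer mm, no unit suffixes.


translate([101, 212, 696]) cube([763, 706, 40]);
translate([119, 230, 0]) cube([40, 40, 696]);
translate([806, 230, 0]) cube([40, 40, 696]);
translate([119, 860, 0]) cube([40, 40, 696]);
translate([806, 860, 0]) cube([40, 40, 696]);


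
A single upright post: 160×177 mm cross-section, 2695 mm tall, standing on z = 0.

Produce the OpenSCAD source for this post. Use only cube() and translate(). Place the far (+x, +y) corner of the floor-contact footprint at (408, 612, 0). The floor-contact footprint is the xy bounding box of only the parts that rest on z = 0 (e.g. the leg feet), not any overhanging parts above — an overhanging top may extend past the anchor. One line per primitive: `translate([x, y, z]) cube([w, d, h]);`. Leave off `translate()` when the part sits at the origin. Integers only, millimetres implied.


translate([248, 435, 0]) cube([160, 177, 2695]);


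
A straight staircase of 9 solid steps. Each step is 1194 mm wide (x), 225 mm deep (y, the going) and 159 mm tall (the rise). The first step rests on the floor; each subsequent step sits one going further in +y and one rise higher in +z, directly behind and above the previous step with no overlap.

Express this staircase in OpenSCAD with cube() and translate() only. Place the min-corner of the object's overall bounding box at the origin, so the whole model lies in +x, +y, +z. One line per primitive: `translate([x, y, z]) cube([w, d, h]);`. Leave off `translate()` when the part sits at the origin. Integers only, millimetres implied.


cube([1194, 225, 159]);
translate([0, 225, 159]) cube([1194, 225, 159]);
translate([0, 450, 318]) cube([1194, 225, 159]);
translate([0, 675, 477]) cube([1194, 225, 159]);
translate([0, 900, 636]) cube([1194, 225, 159]);
translate([0, 1125, 795]) cube([1194, 225, 159]);
translate([0, 1350, 954]) cube([1194, 225, 159]);
translate([0, 1575, 1113]) cube([1194, 225, 159]);
translate([0, 1800, 1272]) cube([1194, 225, 159]);


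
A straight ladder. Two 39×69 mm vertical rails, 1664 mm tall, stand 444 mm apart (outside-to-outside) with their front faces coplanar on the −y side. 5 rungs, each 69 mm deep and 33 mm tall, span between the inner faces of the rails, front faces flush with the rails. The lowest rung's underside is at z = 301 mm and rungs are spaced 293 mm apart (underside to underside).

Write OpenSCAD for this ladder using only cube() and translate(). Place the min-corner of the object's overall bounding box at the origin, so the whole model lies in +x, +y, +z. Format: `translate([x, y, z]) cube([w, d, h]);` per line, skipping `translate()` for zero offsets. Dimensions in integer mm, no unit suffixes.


// rung span = 444 - 2*39 = 366
// rung[k] z = 301 + k*293
cube([39, 69, 1664]);
translate([405, 0, 0]) cube([39, 69, 1664]);
translate([39, 0, 301]) cube([366, 69, 33]);
translate([39, 0, 594]) cube([366, 69, 33]);
translate([39, 0, 887]) cube([366, 69, 33]);
translate([39, 0, 1180]) cube([366, 69, 33]);
translate([39, 0, 1473]) cube([366, 69, 33]);


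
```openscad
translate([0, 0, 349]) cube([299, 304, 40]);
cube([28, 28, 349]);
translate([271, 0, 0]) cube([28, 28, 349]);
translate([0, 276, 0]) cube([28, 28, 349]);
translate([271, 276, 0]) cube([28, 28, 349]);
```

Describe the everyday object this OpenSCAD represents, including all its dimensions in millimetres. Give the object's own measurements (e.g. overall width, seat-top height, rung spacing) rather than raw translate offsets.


A four-legged stool. The seat is a 299×304×40 mm slab whose top surface is at z = 389 mm; four square legs, each 28×28 mm in cross-section, run from the floor (z = 0) to the underside of the seat, each flush with a corner of the seat.


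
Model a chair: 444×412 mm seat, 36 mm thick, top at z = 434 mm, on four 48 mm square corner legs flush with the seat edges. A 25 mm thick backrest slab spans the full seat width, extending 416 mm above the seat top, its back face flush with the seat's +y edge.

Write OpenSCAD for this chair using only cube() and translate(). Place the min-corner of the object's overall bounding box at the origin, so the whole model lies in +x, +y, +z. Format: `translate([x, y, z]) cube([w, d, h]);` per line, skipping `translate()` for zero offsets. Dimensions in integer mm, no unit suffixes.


translate([0, 0, 398]) cube([444, 412, 36]);
cube([48, 48, 398]);
translate([396, 0, 0]) cube([48, 48, 398]);
translate([0, 364, 0]) cube([48, 48, 398]);
translate([396, 364, 0]) cube([48, 48, 398]);
translate([0, 387, 434]) cube([444, 25, 416]);


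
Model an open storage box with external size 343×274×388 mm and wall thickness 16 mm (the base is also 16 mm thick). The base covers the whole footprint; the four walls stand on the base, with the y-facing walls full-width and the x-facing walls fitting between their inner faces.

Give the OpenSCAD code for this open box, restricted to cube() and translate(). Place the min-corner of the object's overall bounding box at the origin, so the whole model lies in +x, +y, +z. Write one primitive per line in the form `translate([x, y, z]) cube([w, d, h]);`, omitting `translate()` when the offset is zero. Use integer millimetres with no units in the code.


cube([343, 274, 16]);
translate([0, 0, 16]) cube([343, 16, 372]);
translate([0, 258, 16]) cube([343, 16, 372]);
translate([0, 16, 16]) cube([16, 242, 372]);
translate([327, 16, 16]) cube([16, 242, 372]);


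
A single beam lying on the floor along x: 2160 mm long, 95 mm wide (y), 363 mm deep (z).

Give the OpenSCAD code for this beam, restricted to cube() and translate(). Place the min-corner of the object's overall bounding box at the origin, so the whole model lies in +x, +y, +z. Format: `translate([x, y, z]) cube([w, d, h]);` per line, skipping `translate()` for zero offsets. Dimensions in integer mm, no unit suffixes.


cube([2160, 95, 363]);


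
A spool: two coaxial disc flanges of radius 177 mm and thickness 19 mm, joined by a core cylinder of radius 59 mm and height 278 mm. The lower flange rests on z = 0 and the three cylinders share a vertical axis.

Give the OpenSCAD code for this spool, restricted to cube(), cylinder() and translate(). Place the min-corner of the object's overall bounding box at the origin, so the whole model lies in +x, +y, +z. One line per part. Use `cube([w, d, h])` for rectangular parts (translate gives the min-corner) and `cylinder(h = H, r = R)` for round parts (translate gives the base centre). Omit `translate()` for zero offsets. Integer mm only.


translate([177, 177, 0]) cylinder(h = 19, r = 177);
translate([177, 177, 19]) cylinder(h = 278, r = 59);
translate([177, 177, 297]) cylinder(h = 19, r = 177);


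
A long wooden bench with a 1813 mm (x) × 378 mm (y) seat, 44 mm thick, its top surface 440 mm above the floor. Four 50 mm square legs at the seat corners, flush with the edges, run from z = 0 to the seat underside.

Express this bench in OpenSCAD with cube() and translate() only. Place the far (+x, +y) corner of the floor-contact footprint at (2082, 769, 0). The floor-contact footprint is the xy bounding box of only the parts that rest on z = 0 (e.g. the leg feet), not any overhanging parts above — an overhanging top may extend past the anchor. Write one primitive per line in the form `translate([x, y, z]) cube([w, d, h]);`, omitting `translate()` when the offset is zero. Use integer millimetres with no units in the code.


translate([269, 391, 396]) cube([1813, 378, 44]);
translate([269, 391, 0]) cube([50, 50, 396]);
translate([269, 719, 0]) cube([50, 50, 396]);
translate([2032, 391, 0]) cube([50, 50, 396]);
translate([2032, 719, 0]) cube([50, 50, 396]);


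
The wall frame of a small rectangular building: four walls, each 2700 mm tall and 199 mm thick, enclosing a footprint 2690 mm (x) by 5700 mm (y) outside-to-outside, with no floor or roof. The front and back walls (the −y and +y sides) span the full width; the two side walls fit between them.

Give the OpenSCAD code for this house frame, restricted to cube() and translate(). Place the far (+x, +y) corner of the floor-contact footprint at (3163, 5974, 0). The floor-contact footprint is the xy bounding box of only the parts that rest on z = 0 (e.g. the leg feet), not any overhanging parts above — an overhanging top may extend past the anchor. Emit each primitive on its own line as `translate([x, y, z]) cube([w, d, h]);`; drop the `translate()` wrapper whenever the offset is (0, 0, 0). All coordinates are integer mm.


translate([473, 274, 0]) cube([2690, 199, 2700]);
translate([473, 5775, 0]) cube([2690, 199, 2700]);
translate([473, 473, 0]) cube([199, 5302, 2700]);
translate([2964, 473, 0]) cube([199, 5302, 2700]);


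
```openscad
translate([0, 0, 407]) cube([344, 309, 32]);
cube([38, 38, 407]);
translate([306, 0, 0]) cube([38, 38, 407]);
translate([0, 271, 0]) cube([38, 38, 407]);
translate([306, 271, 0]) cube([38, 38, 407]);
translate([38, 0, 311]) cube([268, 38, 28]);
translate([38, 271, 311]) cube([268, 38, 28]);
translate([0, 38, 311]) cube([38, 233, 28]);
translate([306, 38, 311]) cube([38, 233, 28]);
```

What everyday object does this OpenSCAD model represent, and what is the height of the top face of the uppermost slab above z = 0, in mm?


A stool. The seat height is 439 mm.

A 344×309×32 slab at z = 407 on four corner posts — a stool. The seat top is 407 + 32 = 439 mm.


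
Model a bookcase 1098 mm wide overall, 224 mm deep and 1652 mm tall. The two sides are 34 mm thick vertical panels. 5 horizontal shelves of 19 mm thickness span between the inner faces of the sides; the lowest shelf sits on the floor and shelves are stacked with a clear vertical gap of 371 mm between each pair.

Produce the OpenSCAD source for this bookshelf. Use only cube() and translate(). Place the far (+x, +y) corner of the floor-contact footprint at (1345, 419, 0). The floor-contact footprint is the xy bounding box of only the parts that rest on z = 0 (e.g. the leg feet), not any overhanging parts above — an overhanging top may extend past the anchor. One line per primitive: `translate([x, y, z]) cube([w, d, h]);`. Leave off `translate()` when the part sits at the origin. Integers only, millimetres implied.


translate([247, 195, 0]) cube([34, 224, 1652]);
translate([1311, 195, 0]) cube([34, 224, 1652]);
translate([281, 195, 0]) cube([1030, 224, 19]);
translate([281, 195, 390]) cube([1030, 224, 19]);
translate([281, 195, 780]) cube([1030, 224, 19]);
translate([281, 195, 1170]) cube([1030, 224, 19]);
translate([281, 195, 1560]) cube([1030, 224, 19]);


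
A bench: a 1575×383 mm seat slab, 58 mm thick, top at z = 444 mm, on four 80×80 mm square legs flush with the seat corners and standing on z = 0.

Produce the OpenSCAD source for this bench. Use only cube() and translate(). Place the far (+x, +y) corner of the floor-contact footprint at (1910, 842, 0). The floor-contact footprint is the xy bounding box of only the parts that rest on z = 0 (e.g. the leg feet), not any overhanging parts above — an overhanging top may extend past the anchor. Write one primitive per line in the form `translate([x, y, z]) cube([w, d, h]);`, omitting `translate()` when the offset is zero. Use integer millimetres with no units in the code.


translate([335, 459, 386]) cube([1575, 383, 58]);
translate([335, 459, 0]) cube([80, 80, 386]);
translate([335, 762, 0]) cube([80, 80, 386]);
translate([1830, 459, 0]) cube([80, 80, 386]);
translate([1830, 762, 0]) cube([80, 80, 386]);


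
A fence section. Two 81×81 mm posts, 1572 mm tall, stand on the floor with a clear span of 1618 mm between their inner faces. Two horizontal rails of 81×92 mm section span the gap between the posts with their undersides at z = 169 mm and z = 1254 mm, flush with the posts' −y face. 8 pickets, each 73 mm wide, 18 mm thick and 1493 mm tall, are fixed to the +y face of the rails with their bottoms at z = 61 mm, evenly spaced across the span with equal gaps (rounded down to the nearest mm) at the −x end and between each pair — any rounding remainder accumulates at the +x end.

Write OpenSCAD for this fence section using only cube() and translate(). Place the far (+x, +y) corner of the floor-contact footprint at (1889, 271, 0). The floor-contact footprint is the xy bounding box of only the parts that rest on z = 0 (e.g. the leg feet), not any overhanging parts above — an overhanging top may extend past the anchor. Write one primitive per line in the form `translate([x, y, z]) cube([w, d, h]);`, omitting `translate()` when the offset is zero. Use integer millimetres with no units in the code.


translate([109, 190, 0]) cube([81, 81, 1572]);
translate([1808, 190, 0]) cube([81, 81, 1572]);
translate([190, 190, 169]) cube([1618, 81, 92]);
translate([190, 190, 1254]) cube([1618, 81, 92]);
translate([304, 271, 61]) cube([73, 18, 1493]);
translate([491, 271, 61]) cube([73, 18, 1493]);
translate([678, 271, 61]) cube([73, 18, 1493]);
translate([865, 271, 61]) cube([73, 18, 1493]);
translate([1052, 271, 61]) cube([73, 18, 1493]);
translate([1239, 271, 61]) cube([73, 18, 1493]);
translate([1426, 271, 61]) cube([73, 18, 1493]);
translate([1613, 271, 61]) cube([73, 18, 1493]);


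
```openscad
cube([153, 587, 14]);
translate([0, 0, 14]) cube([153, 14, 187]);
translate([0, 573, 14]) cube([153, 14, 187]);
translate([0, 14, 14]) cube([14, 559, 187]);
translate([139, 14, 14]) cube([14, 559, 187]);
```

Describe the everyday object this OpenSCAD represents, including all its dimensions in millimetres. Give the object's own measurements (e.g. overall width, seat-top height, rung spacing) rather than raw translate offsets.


An open-topped rectangular box: outside dimensions 153×587×201 mm, with a uniform wall and base thickness of 14 mm. The base is a full 153×587 slab on the floor; four walls sit on top of the base. The front and back walls (the −y and +y sides) span the full width; the two side walls fit between them.


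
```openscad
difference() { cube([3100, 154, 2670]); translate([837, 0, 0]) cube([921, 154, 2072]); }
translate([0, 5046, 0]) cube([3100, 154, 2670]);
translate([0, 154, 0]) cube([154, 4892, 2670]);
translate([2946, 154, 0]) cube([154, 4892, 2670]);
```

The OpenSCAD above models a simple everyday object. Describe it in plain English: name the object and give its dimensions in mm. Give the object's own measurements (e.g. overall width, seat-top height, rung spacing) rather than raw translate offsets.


A single room: four walls, each 2670 mm tall and 154 mm thick, enclosing an outside footprint 3100×5200 mm (x × y), no floor or roof. The front and back walls (−y and +y sides) run the full x-width; the side walls fit between their inner faces. A door opening 921 mm wide and 2072 mm tall is cut through the front wall from the floor up, its −x edge 837 mm from the wall's −x end.


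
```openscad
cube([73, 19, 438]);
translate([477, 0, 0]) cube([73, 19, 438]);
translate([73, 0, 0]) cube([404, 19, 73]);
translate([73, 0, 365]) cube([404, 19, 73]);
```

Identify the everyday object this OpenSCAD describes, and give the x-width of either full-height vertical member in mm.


A picture frame. The border width is 73 mm.

Four thin pieces enclosing a rectangular opening — a picture frame. The two full-height stiles are 438 mm tall; the top rail sits at z = 365 and is 73 mm tall, so the border above the opening is 438 − 365 = 73 mm, matching the stile x-width.


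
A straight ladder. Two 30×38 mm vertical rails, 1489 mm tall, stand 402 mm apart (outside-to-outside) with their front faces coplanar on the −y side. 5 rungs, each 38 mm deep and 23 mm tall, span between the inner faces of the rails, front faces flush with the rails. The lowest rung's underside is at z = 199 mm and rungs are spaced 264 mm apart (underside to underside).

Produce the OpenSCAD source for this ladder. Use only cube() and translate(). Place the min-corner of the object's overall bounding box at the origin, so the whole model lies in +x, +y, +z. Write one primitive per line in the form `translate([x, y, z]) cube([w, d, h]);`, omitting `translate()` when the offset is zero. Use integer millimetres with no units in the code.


// rung span = 402 - 2*30 = 342
// rung[k] z = 199 + k*264
cube([30, 38, 1489]);
translate([372, 0, 0]) cube([30, 38, 1489]);
translate([30, 0, 199]) cube([342, 38, 23]);
translate([30, 0, 463]) cube([342, 38, 23]);
translate([30, 0, 727]) cube([342, 38, 23]);
translate([30, 0, 991]) cube([342, 38, 23]);
translate([30, 0, 1255]) cube([342, 38, 23]);


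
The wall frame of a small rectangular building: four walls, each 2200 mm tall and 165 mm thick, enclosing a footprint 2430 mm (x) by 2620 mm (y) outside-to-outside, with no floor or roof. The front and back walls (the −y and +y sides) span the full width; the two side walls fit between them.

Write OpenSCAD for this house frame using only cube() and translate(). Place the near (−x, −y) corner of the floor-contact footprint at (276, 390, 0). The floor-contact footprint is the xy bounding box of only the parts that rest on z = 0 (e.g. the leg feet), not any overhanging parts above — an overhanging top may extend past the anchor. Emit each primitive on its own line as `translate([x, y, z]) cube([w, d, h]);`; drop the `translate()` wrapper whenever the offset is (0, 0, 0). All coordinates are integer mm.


translate([276, 390, 0]) cube([2430, 165, 2200]);
translate([276, 2845, 0]) cube([2430, 165, 2200]);
translate([276, 555, 0]) cube([165, 2290, 2200]);
translate([2541, 555, 0]) cube([165, 2290, 2200]);


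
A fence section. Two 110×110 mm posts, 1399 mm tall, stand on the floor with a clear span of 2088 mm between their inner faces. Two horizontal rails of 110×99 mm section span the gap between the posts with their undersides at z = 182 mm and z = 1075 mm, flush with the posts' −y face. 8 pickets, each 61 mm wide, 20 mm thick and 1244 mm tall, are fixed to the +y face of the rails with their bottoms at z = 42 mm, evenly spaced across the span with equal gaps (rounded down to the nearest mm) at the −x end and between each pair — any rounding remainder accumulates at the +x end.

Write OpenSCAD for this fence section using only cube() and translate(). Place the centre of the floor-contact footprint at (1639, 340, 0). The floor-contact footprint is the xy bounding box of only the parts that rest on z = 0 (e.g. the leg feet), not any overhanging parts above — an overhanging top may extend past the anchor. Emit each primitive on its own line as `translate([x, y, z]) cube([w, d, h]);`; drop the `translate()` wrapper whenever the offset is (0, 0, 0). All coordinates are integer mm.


translate([485, 285, 0]) cube([110, 110, 1399]);
translate([2683, 285, 0]) cube([110, 110, 1399]);
translate([595, 285, 182]) cube([2088, 110, 99]);
translate([595, 285, 1075]) cube([2088, 110, 99]);
translate([772, 395, 42]) cube([61, 20, 1244]);
translate([1010, 395, 42]) cube([61, 20, 1244]);
translate([1248, 395, 42]) cube([61, 20, 1244]);
translate([1486, 395, 42]) cube([61, 20, 1244]);
translate([1724, 395, 42]) cube([61, 20, 1244]);
translate([1962, 395, 42]) cube([61, 20, 1244]);
translate([2200, 395, 42]) cube([61, 20, 1244]);
translate([2438, 395, 42]) cube([61, 20, 1244]);


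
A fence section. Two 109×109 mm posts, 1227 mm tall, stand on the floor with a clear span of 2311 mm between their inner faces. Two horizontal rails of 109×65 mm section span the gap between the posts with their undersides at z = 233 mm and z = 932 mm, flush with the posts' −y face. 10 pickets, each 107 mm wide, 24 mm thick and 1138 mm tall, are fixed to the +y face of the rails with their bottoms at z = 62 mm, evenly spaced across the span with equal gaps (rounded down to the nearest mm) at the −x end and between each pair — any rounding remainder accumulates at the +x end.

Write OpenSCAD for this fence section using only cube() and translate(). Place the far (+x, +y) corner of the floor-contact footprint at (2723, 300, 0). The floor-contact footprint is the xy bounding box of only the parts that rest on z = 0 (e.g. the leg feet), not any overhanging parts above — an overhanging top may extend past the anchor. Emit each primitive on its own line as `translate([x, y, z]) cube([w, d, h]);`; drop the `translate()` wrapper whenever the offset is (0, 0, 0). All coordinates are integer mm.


translate([194, 191, 0]) cube([109, 109, 1227]);
translate([2614, 191, 0]) cube([109, 109, 1227]);
translate([303, 191, 233]) cube([2311, 109, 65]);
translate([303, 191, 932]) cube([2311, 109, 65]);
translate([415, 300, 62]) cube([107, 24, 1138]);
translate([634, 300, 62]) cube([107, 24, 1138]);
translate([853, 300, 62]) cube([107, 24, 1138]);
translate([1072, 300, 62]) cube([107, 24, 1138]);
translate([1291, 300, 62]) cube([107, 24, 1138]);
translate([1510, 300, 62]) cube([107, 24, 1138]);
translate([1729, 300, 62]) cube([107, 24, 1138]);
translate([1948, 300, 62]) cube([107, 24, 1138]);
translate([2167, 300, 62]) cube([107, 24, 1138]);
translate([2386, 300, 62]) cube([107, 24, 1138]);


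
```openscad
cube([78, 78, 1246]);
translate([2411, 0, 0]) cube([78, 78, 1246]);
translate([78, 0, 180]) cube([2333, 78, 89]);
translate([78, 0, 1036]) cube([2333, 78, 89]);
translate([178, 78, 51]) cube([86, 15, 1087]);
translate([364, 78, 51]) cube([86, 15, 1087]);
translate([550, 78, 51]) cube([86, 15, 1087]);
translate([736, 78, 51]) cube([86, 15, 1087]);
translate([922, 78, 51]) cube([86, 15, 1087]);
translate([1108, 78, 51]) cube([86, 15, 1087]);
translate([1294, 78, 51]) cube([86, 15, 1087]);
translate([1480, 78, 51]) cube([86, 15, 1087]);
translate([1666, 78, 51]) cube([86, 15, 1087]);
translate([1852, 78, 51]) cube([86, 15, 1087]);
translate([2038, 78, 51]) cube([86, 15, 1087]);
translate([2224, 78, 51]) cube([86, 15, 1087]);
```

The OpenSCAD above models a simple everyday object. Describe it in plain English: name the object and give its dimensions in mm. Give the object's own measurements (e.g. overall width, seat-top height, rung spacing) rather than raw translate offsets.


A fence section. Two 78×78 mm posts, 1246 mm tall, stand on the floor with a clear span of 2333 mm between their inner faces. Two horizontal rails of 78×89 mm section span the gap between the posts with their undersides at z = 180 mm and z = 1036 mm, flush with the posts' −y face. 12 pickets, each 86 mm wide, 15 mm thick and 1087 mm tall, are fixed to the +y face of the rails with their bottoms at z = 51 mm, spaced across the span with a 100 mm gap after the −x post and between neighbouring pickets, with 101 mm left before the +x post.


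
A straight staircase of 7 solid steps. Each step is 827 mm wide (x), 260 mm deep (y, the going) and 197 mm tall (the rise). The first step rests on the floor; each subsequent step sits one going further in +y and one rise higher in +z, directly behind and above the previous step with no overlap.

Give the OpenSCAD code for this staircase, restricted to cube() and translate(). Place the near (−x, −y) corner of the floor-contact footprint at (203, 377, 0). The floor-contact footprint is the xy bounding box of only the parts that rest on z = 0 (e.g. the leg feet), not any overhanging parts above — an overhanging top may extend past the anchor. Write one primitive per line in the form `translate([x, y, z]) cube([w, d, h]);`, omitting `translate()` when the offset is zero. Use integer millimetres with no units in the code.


translate([203, 377, 0]) cube([827, 260, 197]);
translate([203, 637, 197]) cube([827, 260, 197]);
translate([203, 897, 394]) cube([827, 260, 197]);
translate([203, 1157, 591]) cube([827, 260, 197]);
translate([203, 1417, 788]) cube([827, 260, 197]);
translate([203, 1677, 985]) cube([827, 260, 197]);
translate([203, 1937, 1182]) cube([827, 260, 197]);


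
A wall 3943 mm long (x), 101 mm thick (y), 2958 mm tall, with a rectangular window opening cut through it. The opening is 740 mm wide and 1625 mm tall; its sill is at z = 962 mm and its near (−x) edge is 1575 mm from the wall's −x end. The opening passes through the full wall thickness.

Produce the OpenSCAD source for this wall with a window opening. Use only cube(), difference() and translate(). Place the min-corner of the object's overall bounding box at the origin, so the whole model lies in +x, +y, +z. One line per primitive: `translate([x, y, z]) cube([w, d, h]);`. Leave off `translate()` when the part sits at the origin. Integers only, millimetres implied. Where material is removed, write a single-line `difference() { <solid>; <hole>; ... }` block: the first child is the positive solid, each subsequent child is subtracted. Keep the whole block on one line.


difference() { cube([3943, 101, 2958]); translate([1575, 0, 962]) cube([740, 101, 1625]); }


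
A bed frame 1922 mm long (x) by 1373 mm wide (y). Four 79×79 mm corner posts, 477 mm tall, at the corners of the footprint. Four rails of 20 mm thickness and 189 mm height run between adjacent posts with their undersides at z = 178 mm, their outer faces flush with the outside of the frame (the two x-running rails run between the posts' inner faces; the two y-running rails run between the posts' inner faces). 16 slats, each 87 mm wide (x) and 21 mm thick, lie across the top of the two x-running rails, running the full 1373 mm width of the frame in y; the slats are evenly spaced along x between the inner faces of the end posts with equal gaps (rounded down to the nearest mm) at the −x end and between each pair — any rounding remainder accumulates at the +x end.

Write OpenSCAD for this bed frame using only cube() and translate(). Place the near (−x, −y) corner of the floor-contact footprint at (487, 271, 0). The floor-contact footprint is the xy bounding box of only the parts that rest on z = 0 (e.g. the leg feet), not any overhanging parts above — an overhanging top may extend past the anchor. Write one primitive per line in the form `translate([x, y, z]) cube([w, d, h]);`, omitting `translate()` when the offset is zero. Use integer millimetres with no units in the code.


translate([487, 271, 0]) cube([79, 79, 477]);
translate([487, 1565, 0]) cube([79, 79, 477]);
translate([2330, 271, 0]) cube([79, 79, 477]);
translate([2330, 1565, 0]) cube([79, 79, 477]);
translate([566, 271, 178]) cube([1764, 20, 189]);
translate([566, 1624, 178]) cube([1764, 20, 189]);
translate([487, 350, 178]) cube([20, 1215, 189]);
translate([2389, 350, 178]) cube([20, 1215, 189]);
translate([587, 271, 367]) cube([87, 1373, 21]);
translate([695, 271, 367]) cube([87, 1373, 21]);
translate([803, 271, 367]) cube([87, 1373, 21]);
translate([911, 271, 367]) cube([87, 1373, 21]);
translate([1019, 271, 367]) cube([87, 1373, 21]);
translate([1127, 271, 367]) cube([87, 1373, 21]);
translate([1235, 271, 367]) cube([87, 1373, 21]);
translate([1343, 271, 367]) cube([87, 1373, 21]);
translate([1451, 271, 367]) cube([87, 1373, 21]);
translate([1559, 271, 367]) cube([87, 1373, 21]);
translate([1667, 271, 367]) cube([87, 1373, 21]);
translate([1775, 271, 367]) cube([87, 1373, 21]);
translate([1883, 271, 367]) cube([87, 1373, 21]);
translate([1991, 271, 367]) cube([87, 1373, 21]);
translate([2099, 271, 367]) cube([87, 1373, 21]);
translate([2207, 271, 367]) cube([87, 1373, 21]);


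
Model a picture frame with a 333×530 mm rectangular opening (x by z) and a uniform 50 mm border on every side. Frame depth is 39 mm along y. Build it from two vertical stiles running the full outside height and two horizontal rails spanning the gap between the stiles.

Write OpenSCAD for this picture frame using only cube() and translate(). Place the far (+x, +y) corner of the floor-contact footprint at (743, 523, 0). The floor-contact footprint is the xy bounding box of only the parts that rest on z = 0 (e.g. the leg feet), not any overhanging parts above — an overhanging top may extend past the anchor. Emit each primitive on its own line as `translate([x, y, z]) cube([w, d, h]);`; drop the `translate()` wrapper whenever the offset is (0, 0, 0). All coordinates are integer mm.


translate([310, 484, 0]) cube([50, 39, 630]);
translate([693, 484, 0]) cube([50, 39, 630]);
translate([360, 484, 0]) cube([333, 39, 50]);
translate([360, 484, 580]) cube([333, 39, 50]);


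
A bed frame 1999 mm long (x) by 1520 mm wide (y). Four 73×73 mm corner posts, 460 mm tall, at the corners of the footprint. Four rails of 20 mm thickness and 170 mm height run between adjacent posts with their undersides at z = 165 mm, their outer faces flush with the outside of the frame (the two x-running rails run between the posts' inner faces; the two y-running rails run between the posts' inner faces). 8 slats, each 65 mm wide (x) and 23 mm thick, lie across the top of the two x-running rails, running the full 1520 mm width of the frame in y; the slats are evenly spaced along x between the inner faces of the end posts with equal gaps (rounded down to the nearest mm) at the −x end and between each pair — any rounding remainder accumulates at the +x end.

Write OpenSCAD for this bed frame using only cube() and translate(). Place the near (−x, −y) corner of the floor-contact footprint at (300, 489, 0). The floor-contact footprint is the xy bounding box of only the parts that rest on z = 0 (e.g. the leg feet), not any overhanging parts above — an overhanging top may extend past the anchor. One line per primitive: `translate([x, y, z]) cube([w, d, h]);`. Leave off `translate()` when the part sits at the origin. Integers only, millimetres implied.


translate([300, 489, 0]) cube([73, 73, 460]);
translate([300, 1936, 0]) cube([73, 73, 460]);
translate([2226, 489, 0]) cube([73, 73, 460]);
translate([2226, 1936, 0]) cube([73, 73, 460]);
translate([373, 489, 165]) cube([1853, 20, 170]);
translate([373, 1989, 165]) cube([1853, 20, 170]);
translate([300, 562, 165]) cube([20, 1374, 170]);
translate([2279, 562, 165]) cube([20, 1374, 170]);
translate([521, 489, 335]) cube([65, 1520, 23]);
translate([734, 489, 335]) cube([65, 1520, 23]);
translate([947, 489, 335]) cube([65, 1520, 23]);
translate([1160, 489, 335]) cube([65, 1520, 23]);
translate([1373, 489, 335]) cube([65, 1520, 23]);
translate([1586, 489, 335]) cube([65, 1520, 23]);
translate([1799, 489, 335]) cube([65, 1520, 23]);
translate([2012, 489, 335]) cube([65, 1520, 23]);
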